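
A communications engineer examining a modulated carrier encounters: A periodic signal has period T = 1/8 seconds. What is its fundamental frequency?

The fundamental frequency is the reciprocal of the period.
f = 1/T = 1/(1/8) = 8 Hz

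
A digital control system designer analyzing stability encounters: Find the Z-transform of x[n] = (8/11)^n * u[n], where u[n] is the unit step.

The Z-transform of a^n * u[n] is z/(z-a) for |z| > |a|.
Here a = 8/11, so X(z) = z/(z - (8/11)) = 11z/(11z - 8)
ROC: |z| > 8/11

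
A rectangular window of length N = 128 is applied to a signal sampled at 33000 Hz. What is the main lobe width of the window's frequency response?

For a rectangular window of length N,
the main lobe width in frequency is 2*f_s/N.
= 2*33000/128 = 4125/8 Hz
This determines the minimum frequency separation for resolving two sinusoids.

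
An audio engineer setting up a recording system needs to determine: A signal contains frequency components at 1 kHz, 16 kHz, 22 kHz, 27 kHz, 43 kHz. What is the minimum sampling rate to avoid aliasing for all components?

The highest frequency component is f_max = 43 kHz.
Nyquist rate = 2 * f_max = 2 * 43 kHz = 86 kHz.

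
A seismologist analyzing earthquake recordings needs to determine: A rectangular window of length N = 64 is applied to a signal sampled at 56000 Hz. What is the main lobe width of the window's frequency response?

For a rectangular window of length N,
the main lobe width in frequency is 2*f_s/N.
= 2*56000/64 = 1750 Hz
This determines the minimum frequency separation for resolving two sinusoids.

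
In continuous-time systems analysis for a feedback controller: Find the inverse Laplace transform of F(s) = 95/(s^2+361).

Standard pair: w/(s^2+w^2) <-> sin(wt)*u(t)
Recognize w^2 = 361, so w = 19; numerator 95 = 5*19.
f(t) = 5*sin(19t)*u(t)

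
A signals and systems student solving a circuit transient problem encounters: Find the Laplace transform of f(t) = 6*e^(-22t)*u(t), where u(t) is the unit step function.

Standard Laplace transform pair:
e^(-at)*u(t) <-> 1/(s+a)
With a = 22: L{6*e^(-22t)*u(t)} = 6/(s+22), ROC: Re(s) > -22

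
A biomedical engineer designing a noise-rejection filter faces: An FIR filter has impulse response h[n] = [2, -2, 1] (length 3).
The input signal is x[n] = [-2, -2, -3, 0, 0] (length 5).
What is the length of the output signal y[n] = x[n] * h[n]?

For linear convolution, the output length is:
len(y) = len(x) + len(h) - 1 = 5 + 3 - 1 = 7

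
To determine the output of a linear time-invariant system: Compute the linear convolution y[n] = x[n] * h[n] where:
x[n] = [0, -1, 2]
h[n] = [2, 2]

y[n] = sum_k x[k]*h[n-k]. Output length = len(x) + len(h) - 1 = 3 + 2 - 1 = 4.
y[0] = 0*2 = 0
y[1] = -1*2 + 0*2 = -2
y[2] = 2*2 + -1*2 = 2
y[3] = 2*2 = 4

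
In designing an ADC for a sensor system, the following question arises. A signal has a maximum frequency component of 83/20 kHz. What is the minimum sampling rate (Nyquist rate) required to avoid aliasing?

By the Nyquist-Shannon sampling theorem,
the minimum sampling rate (Nyquist rate) must be at least 2 * f_max.
Nyquist rate = 2 * 83/20 kHz = 83/10 kHz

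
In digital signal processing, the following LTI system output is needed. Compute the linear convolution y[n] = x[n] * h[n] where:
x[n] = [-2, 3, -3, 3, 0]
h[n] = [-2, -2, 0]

y[n] = sum_k x[k]*h[n-k]. Output length = len(x) + len(h) - 1 = 5 + 3 - 1 = 7.
y[0] = -2*-2 = 4
y[1] = 3*-2 + -2*-2 = -2
y[2] = -3*-2 + 3*-2 + -2*0 = 0
y[3] = 3*-2 + -3*-2 + 3*0 = 0
y[4] = 0*-2 + 3*-2 + -3*0 = -6
y[5] = 0*-2 + 3*0 = 0
y[6] = 0*0 = 0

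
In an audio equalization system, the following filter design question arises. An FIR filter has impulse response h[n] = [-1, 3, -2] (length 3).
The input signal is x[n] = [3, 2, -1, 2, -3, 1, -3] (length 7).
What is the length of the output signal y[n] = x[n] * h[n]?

For linear convolution, the output length is:
len(y) = len(x) + len(h) - 1 = 7 + 3 - 1 = 9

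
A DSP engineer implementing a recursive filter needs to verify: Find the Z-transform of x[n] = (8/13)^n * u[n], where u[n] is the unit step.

The Z-transform of a^n * u[n] is z/(z-a) for |z| > |a|.
Here a = 8/13, so X(z) = z/(z - (8/13)) = 13z/(13z - 8)
ROC: |z| > 8/13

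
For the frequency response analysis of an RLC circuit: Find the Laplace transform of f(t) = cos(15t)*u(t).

Standard pair: cos(wt)*u(t) <-> s/(s^2+w^2)
With w = 15: L{cos(15t)*u(t)} = s/(s^2+225)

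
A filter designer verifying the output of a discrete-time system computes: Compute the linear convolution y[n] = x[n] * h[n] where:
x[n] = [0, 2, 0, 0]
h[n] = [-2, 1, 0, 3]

y[n] = sum_k x[k]*h[n-k]. Output length = len(x) + len(h) - 1 = 4 + 4 - 1 = 7.
y[0] = 0*-2 = 0
y[1] = 2*-2 + 0*1 = -4
y[2] = 0*-2 + 2*1 + 0*0 = 2
y[3] = 0*-2 + 0*1 + 2*0 + 0*3 = 0
y[4] = 0*1 + 0*0 + 2*3 = 6
y[5] = 0*0 + 0*3 = 0
y[6] = 0*3 = 0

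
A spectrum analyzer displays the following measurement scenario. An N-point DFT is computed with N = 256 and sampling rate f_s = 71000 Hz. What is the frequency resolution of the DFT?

DFT frequency resolution = f_s / N
= 71000 / 256 = 8875/32 Hz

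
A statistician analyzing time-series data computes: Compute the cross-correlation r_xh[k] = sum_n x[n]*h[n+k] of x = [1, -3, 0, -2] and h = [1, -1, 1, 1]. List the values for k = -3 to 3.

Both sequences indexed from 0 and zero outside their support.
Lags with overlap: k = -3 to 3.
  r_xh[-3] = x[3]*h[0] = -2
  r_xh[-2] = x[2]*h[0] + x[3]*h[1] = 2
  r_xh[-1] = x[1]*h[0] + x[2]*h[1] + x[3]*h[2] = -5
  r_xh[0] = x[0]*h[0] + x[1]*h[1] + x[2]*h[2] + x[3]*h[3] = 2
  r_xh[1] = x[0]*h[1] + x[1]*h[2] + x[2]*h[3] = -4
  r_xh[2] = x[0]*h[2] + x[1]*h[3] = -2
  r_xh[3] = x[0]*h[3] = 1
r_xh = [-2, 2, -5, 2, -4, -2, 1] (for k = -3, ..., 3)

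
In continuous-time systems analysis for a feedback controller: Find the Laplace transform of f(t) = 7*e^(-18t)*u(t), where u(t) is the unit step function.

Standard Laplace transform pair:
e^(-at)*u(t) <-> 1/(s+a)
With a = 18: L{7*e^(-18t)*u(t)} = 7/(s+18), ROC: Re(s) > -18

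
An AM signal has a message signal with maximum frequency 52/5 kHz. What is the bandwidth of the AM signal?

In AM (double-sideband), the bandwidth is twice the message frequency.
BW = 2 * f_m = 2 * 52/5 kHz = 104/5 kHz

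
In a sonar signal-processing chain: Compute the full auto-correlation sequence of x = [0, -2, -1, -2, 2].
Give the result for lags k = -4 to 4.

r_xx[k] = sum_m x[m]*x[m+k], indexed from 0, for k = -4 to 4:
  r_xx[-4] = x[4]*x[0] = 0
  r_xx[-3] = x[3]*x[0] + x[4]*x[1] = -4
  r_xx[-2] = x[2]*x[0] + x[3]*x[1] + x[4]*x[2] = 2
  r_xx[-1] = x[1]*x[0] + x[2]*x[1] + x[3]*x[2] + x[4]*x[3] = 0
  r_xx[0] = x[0]*x[0] + x[1]*x[1] + x[2]*x[2] + x[3]*x[3] + x[4]*x[4] = 13
  r_xx[1] = x[0]*x[1] + x[1]*x[2] + x[2]*x[3] + x[3]*x[4] = 0
  r_xx[2] = x[0]*x[2] + x[1]*x[3] + x[2]*x[4] = 2
  r_xx[3] = x[0]*x[3] + x[1]*x[4] = -4
  r_xx[4] = x[0]*x[4] = 0
r_xx = [0, -4, 2, 0, 13, 0, 2, -4, 0]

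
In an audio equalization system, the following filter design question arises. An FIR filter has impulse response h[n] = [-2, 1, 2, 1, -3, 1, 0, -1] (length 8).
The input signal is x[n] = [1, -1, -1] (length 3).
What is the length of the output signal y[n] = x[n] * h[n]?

For linear convolution, the output length is:
len(y) = len(x) + len(h) - 1 = 3 + 8 - 1 = 10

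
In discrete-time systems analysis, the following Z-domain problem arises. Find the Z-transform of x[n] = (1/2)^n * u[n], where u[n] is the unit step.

The Z-transform of a^n * u[n] is z/(z-a) for |z| > |a|.
Here a = 1/2, so X(z) = z/(z - (1/2)) = 2z/(2z - 1)
ROC: |z| > 1/2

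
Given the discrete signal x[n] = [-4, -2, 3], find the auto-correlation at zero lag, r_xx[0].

The auto-correlation at zero lag r_xx[0] equals the signal energy.
r_xx[0] = sum of x[n]^2 = (-4)^2 + (-2)^2 + 3^2
= 16 + 4 + 9 = 29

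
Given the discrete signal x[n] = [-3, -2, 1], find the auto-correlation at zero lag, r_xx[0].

The auto-correlation at zero lag r_xx[0] equals the signal energy.
r_xx[0] = sum of x[n]^2 = (-3)^2 + (-2)^2 + 1^2
= 9 + 4 + 1 = 14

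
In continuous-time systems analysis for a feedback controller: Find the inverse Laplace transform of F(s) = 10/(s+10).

Standard pair: k/(s+a) <-> k*e^(-at)*u(t)
With k=10, a=10: f(t) = 10*e^(-10t)*u(t)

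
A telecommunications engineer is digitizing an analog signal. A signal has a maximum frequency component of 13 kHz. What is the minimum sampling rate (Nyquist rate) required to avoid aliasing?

By the Nyquist-Shannon sampling theorem,
the minimum sampling rate (Nyquist rate) must be at least 2 * f_max.
Nyquist rate = 2 * 13 kHz = 26 kHz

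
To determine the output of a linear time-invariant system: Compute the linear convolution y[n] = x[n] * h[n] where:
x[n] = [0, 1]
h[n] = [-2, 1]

y[n] = sum_k x[k]*h[n-k]. Output length = len(x) + len(h) - 1 = 2 + 2 - 1 = 3.
y[0] = 0*-2 = 0
y[1] = 1*-2 + 0*1 = -2
y[2] = 1*1 = 1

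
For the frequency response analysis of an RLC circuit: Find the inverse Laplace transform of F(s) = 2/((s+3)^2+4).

Standard pair: w/((s+a)^2+w^2) <-> e^(-at)*sin(wt)*u(t)
With a=3, w=2: f(t) = e^(-3t)*sin(2t)*u(t)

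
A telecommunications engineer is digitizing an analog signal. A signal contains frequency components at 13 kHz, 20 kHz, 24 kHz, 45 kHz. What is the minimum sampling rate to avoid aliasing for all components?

The highest frequency component is f_max = 45 kHz.
Nyquist rate = 2 * f_max = 2 * 45 kHz = 90 kHz.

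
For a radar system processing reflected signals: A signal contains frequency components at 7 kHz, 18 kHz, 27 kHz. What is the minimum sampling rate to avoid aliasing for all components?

The highest frequency component is f_max = 27 kHz.
Nyquist rate = 2 * f_max = 2 * 27 kHz = 54 kHz.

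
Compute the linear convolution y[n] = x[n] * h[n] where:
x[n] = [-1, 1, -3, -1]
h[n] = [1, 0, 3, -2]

y[n] = sum_k x[k]*h[n-k]. Output length = len(x) + len(h) - 1 = 4 + 4 - 1 = 7.
y[0] = -1*1 = -1
y[1] = 1*1 + -1*0 = 1
y[2] = -3*1 + 1*0 + -1*3 = -6
y[3] = -1*1 + -3*0 + 1*3 + -1*-2 = 4
y[4] = -1*0 + -3*3 + 1*-2 = -11
y[5] = -1*3 + -3*-2 = 3
y[6] = -1*-2 = 2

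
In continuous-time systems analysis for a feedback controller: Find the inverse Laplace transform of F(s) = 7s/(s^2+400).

Standard pair: s/(s^2+w^2) <-> cos(wt)*u(t)
With k=7, w=20: f(t) = 7*cos(20t)*u(t)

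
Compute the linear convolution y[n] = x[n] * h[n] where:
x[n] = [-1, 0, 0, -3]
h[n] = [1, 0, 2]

y[n] = sum_k x[k]*h[n-k]. Output length = len(x) + len(h) - 1 = 4 + 3 - 1 = 6.
y[0] = -1*1 = -1
y[1] = 0*1 + -1*0 = 0
y[2] = 0*1 + 0*0 + -1*2 = -2
y[3] = -3*1 + 0*0 + 0*2 = -3
y[4] = -3*0 + 0*2 = 0
y[5] = -3*2 = -6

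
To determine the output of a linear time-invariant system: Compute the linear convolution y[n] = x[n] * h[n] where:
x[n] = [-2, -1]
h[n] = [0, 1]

y[n] = sum_k x[k]*h[n-k]. Output length = len(x) + len(h) - 1 = 2 + 2 - 1 = 3.
y[0] = -2*0 = 0
y[1] = -1*0 + -2*1 = -2
y[2] = -1*1 = -1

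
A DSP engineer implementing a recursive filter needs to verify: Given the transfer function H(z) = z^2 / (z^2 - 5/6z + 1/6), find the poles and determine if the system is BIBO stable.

Poles are roots of the denominator: z^2 - 5/6z + 1/6 = 0.
Quadratic formula: z = [-(-5/6) +/- sqrt((-5/6)^2 - 4*(1/6))] / 2
Discriminant = 25/36 - 2/3 = 1/36; sqrt = 1/6.
z = (5/6 +/- 1/6) / 2 => z = 1/2 or z = 1/3.
|p1| = 1/3, |p2| = 1/2.
For BIBO stability, all poles must lie inside the unit circle (|p| < 1).
System is STABLE since both |p| < 1.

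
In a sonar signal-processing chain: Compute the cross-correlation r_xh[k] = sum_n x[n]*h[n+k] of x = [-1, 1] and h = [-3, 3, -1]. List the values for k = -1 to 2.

Both sequences indexed from 0 and zero outside their support.
Lags with overlap: k = -1 to 2.
  r_xh[-1] = x[1]*h[0] = -3
  r_xh[0] = x[0]*h[0] + x[1]*h[1] = 6
  r_xh[1] = x[0]*h[1] + x[1]*h[2] = -4
  r_xh[2] = x[0]*h[2] = 1
r_xh = [-3, 6, -4, 1] (for k = -1, ..., 2)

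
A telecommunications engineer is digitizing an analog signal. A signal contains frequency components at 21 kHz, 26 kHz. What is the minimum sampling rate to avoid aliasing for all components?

The highest frequency component is f_max = 26 kHz.
Nyquist rate = 2 * f_max = 2 * 26 kHz = 52 kHz.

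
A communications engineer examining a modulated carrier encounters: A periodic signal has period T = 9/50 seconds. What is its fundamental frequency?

The fundamental frequency is the reciprocal of the period.
f = 1/T = 1/(9/50) = 50/9 Hz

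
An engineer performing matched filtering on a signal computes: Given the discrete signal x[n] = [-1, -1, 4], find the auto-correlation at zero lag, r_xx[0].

The auto-correlation at zero lag r_xx[0] equals the signal energy.
r_xx[0] = sum of x[n]^2 = (-1)^2 + (-1)^2 + 4^2
= 1 + 1 + 16 = 18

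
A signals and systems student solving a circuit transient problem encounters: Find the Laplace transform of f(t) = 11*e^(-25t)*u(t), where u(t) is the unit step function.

Standard Laplace transform pair:
e^(-at)*u(t) <-> 1/(s+a)
With a = 25: L{11*e^(-25t)*u(t)} = 11/(s+25), ROC: Re(s) > -25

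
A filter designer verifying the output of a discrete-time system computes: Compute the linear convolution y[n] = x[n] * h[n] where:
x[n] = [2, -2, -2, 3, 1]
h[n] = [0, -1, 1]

y[n] = sum_k x[k]*h[n-k]. Output length = len(x) + len(h) - 1 = 5 + 3 - 1 = 7.
y[0] = 2*0 = 0
y[1] = -2*0 + 2*-1 = -2
y[2] = -2*0 + -2*-1 + 2*1 = 4
y[3] = 3*0 + -2*-1 + -2*1 = 0
y[4] = 1*0 + 3*-1 + -2*1 = -5
y[5] = 1*-1 + 3*1 = 2
y[6] = 1*1 = 1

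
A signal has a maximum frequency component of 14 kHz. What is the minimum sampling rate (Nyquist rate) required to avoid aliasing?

By the Nyquist-Shannon sampling theorem,
the minimum sampling rate (Nyquist rate) must be at least 2 * f_max.
Nyquist rate = 2 * 14 kHz = 28 kHz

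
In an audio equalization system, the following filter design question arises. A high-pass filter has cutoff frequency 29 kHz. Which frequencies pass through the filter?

A high-pass filter passes all frequencies above the cutoff frequency 29 kHz and attenuates lower frequencies.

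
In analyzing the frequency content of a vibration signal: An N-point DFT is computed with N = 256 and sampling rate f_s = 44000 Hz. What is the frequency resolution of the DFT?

DFT frequency resolution = f_s / N
= 44000 / 256 = 1375/8 Hz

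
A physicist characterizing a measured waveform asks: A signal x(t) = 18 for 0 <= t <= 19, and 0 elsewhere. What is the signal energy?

Energy = integral of |x(t)|^2 dt over the signal duration
= 18^2 * 19 = 324 * 19 = 6156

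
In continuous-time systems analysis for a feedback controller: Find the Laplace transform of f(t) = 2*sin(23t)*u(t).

Standard pair: sin(wt)*u(t) <-> w/(s^2+w^2)
With w = 23: L{2*sin(23t)*u(t)} = 46/(s^2+529)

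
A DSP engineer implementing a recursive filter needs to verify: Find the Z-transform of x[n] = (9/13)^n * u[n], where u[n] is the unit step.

The Z-transform of a^n * u[n] is z/(z-a) for |z| > |a|.
Here a = 9/13, so X(z) = z/(z - (9/13)) = 13z/(13z - 9)
ROC: |z| > 9/13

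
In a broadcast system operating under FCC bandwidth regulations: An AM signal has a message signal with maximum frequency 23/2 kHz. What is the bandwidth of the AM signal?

In AM (double-sideband), the bandwidth is twice the message frequency.
BW = 2 * f_m = 2 * 23/2 kHz = 23 kHz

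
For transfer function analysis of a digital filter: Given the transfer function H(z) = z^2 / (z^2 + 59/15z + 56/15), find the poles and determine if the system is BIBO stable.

Poles are roots of the denominator: z^2 + 59/15z + 56/15 = 0.
Quadratic formula: z = [-(59/15) +/- sqrt((59/15)^2 - 4*(56/15))] / 2
Discriminant = 3481/225 - 224/15 = 121/225; sqrt = 11/15.
z = (-59/15 +/- 11/15) / 2 => z = -8/5 or z = -7/3.
|p1| = 7/3, |p2| = 8/5.
For BIBO stability, all poles must lie inside the unit circle (|p| < 1).
System is UNSTABLE since at least one |p| >= 1.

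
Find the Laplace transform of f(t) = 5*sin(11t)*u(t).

Standard pair: sin(wt)*u(t) <-> w/(s^2+w^2)
With w = 11: L{5*sin(11t)*u(t)} = 55/(s^2+121)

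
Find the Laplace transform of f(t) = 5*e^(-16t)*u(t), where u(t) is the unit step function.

Standard Laplace transform pair:
e^(-at)*u(t) <-> 1/(s+a)
With a = 16: L{5*e^(-16t)*u(t)} = 5/(s+16), ROC: Re(s) > -16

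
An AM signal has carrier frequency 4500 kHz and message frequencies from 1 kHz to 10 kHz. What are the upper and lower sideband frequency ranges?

Upper sideband (USB) = fc + [fm_low, fm_high] = 4500 + [1, 10] = [4501, 4510] kHz
Lower sideband (LSB) = fc - [fm_high, fm_low] = 4500 - [10, 1] = [4490, 4499] kHz
Total occupied spectrum: 4490 kHz to 4510 kHz (plus carrier at 4500 kHz)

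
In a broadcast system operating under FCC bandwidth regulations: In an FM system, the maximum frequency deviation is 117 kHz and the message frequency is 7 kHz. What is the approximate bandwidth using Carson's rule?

Carson's rule: BW = 2*(delta_f + f_m)
= 2*(117 + 7) kHz = 248 kHz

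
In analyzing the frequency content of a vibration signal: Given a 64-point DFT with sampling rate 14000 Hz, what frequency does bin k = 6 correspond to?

The frequency of DFT bin k is: f_k = k * f_s / N
f_6 = 6 * 14000 / 64 = 2625/2 Hz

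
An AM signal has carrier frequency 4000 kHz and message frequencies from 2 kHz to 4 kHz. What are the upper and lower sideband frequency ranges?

Upper sideband (USB) = fc + [fm_low, fm_high] = 4000 + [2, 4] = [4002, 4004] kHz
Lower sideband (LSB) = fc - [fm_high, fm_low] = 4000 - [4, 2] = [3996, 3998] kHz
Total occupied spectrum: 3996 kHz to 4004 kHz (plus carrier at 4000 kHz)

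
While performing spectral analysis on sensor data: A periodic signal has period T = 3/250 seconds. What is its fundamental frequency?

The fundamental frequency is the reciprocal of the period.
f = 1/T = 1/(3/250) = 250/3 Hz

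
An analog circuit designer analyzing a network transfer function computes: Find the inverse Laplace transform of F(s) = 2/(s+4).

Standard pair: k/(s+a) <-> k*e^(-at)*u(t)
With k=2, a=4: f(t) = 2*e^(-4t)*u(t)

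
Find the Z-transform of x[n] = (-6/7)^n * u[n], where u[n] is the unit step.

The Z-transform of a^n * u[n] is z/(z-a) for |z| > |a|.
Here a = -6/7, so X(z) = z/(z - (-6/7)) = 7z/(7z + 6)
ROC: |z| > 6/7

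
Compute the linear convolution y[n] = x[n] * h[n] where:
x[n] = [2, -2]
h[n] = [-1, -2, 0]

y[n] = sum_k x[k]*h[n-k]. Output length = len(x) + len(h) - 1 = 2 + 3 - 1 = 4.
y[0] = 2*-1 = -2
y[1] = -2*-1 + 2*-2 = -2
y[2] = -2*-2 + 2*0 = 4
y[3] = -2*0 = 0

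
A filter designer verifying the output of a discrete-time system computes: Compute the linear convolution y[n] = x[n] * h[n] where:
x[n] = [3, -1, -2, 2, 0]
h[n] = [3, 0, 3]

y[n] = sum_k x[k]*h[n-k]. Output length = len(x) + len(h) - 1 = 5 + 3 - 1 = 7.
y[0] = 3*3 = 9
y[1] = -1*3 + 3*0 = -3
y[2] = -2*3 + -1*0 + 3*3 = 3
y[3] = 2*3 + -2*0 + -1*3 = 3
y[4] = 0*3 + 2*0 + -2*3 = -6
y[5] = 0*0 + 2*3 = 6
y[6] = 0*3 = 0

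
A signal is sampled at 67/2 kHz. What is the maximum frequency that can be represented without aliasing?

The maximum frequency that can be represented without aliasing
is the Nyquist frequency: f_max = f_s / 2 = 67/2 kHz / 2 = 67/4 kHz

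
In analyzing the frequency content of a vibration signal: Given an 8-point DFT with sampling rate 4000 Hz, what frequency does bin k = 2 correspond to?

The frequency of DFT bin k is: f_k = k * f_s / N
f_2 = 2 * 4000 / 8 = 1000 Hz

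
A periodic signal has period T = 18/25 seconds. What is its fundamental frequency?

The fundamental frequency is the reciprocal of the period.
f = 1/T = 1/(18/25) = 25/18 Hz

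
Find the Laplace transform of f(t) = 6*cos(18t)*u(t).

Standard pair: cos(wt)*u(t) <-> s/(s^2+w^2)
With w = 18: L{6*cos(18t)*u(t)} = 6s/(s^2+324)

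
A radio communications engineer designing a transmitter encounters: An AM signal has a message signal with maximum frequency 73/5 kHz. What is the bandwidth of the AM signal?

In AM (double-sideband), the bandwidth is twice the message frequency.
BW = 2 * f_m = 2 * 73/5 kHz = 146/5 kHz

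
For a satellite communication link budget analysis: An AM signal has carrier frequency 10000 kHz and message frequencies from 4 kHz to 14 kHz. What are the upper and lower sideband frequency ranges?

Upper sideband (USB) = fc + [fm_low, fm_high] = 10000 + [4, 14] = [10004, 10014] kHz
Lower sideband (LSB) = fc - [fm_high, fm_low] = 10000 - [14, 4] = [9986, 9996] kHz
Total occupied spectrum: 9986 kHz to 10014 kHz (plus carrier at 10000 kHz)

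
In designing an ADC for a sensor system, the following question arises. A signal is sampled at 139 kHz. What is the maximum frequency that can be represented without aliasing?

The maximum frequency that can be represented without aliasing
is the Nyquist frequency: f_max = f_s / 2 = 139 kHz / 2 = 139/2 kHz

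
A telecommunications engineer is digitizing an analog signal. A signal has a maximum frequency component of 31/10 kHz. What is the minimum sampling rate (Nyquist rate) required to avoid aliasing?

By the Nyquist-Shannon sampling theorem,
the minimum sampling rate (Nyquist rate) must be at least 2 * f_max.
Nyquist rate = 2 * 31/10 kHz = 31/5 kHz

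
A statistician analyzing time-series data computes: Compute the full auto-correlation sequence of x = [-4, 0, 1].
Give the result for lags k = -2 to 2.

r_xx[k] = sum_m x[m]*x[m+k], indexed from 0, for k = -2 to 2:
  r_xx[-2] = x[2]*x[0] = -4
  r_xx[-1] = x[1]*x[0] + x[2]*x[1] = 0
  r_xx[0] = x[0]*x[0] + x[1]*x[1] + x[2]*x[2] = 17
  r_xx[1] = x[0]*x[1] + x[1]*x[2] = 0
  r_xx[2] = x[0]*x[2] = -4
r_xx = [-4, 0, 17, 0, -4]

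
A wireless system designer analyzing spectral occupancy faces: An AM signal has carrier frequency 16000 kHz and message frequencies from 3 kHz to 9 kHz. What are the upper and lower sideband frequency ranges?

Upper sideband (USB) = fc + [fm_low, fm_high] = 16000 + [3, 9] = [16003, 16009] kHz
Lower sideband (LSB) = fc - [fm_high, fm_low] = 16000 - [9, 3] = [15991, 15997] kHz
Total occupied spectrum: 15991 kHz to 16009 kHz (plus carrier at 16000 kHz)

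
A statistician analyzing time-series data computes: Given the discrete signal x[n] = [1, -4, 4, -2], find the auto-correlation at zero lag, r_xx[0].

The auto-correlation at zero lag r_xx[0] equals the signal energy.
r_xx[0] = sum of x[n]^2 = 1^2 + (-4)^2 + 4^2 + (-2)^2
= 1 + 16 + 16 + 4 = 37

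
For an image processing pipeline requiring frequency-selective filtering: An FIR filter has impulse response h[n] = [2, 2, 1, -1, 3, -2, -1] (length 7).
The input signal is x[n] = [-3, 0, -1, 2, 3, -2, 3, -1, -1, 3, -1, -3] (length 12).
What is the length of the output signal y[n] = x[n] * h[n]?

For linear convolution, the output length is:
len(y) = len(x) + len(h) - 1 = 12 + 7 - 1 = 18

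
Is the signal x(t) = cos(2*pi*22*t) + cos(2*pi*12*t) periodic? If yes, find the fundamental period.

f1 = 22 Hz, f2 = 12 Hz
Period T1 = 1/22, T2 = 1/12
Ratio T1/T2 = 12/22, which is rational.
The signal is periodic with fundamental period T = 1/GCD(22,12) = 1/2 s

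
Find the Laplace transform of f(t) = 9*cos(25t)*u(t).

Standard pair: cos(wt)*u(t) <-> s/(s^2+w^2)
With w = 25: L{9*cos(25t)*u(t)} = 9s/(s^2+625)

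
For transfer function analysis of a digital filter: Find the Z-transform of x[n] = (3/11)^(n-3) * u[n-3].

Time-shifting property: if X(z) = Z{x[n]}, then Z{x[n-d]} = z^(-d) * X(z)
X(z) = z/(z - 3/11) for x[n] = (3/11)^n * u[n]
Z{x[n-3]} = z^(-3) * z/(z - 3/11) = z^(-2)/(z - 3/11)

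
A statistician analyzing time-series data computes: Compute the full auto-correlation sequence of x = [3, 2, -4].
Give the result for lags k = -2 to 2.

r_xx[k] = sum_m x[m]*x[m+k], indexed from 0, for k = -2 to 2:
  r_xx[-2] = x[2]*x[0] = -12
  r_xx[-1] = x[1]*x[0] + x[2]*x[1] = -2
  r_xx[0] = x[0]*x[0] + x[1]*x[1] + x[2]*x[2] = 29
  r_xx[1] = x[0]*x[1] + x[1]*x[2] = -2
  r_xx[2] = x[0]*x[2] = -12
r_xx = [-12, -2, 29, -2, -12]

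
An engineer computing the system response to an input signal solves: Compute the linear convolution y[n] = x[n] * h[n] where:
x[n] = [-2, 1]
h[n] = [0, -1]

y[n] = sum_k x[k]*h[n-k]. Output length = len(x) + len(h) - 1 = 2 + 2 - 1 = 3.
y[0] = -2*0 = 0
y[1] = 1*0 + -2*-1 = 2
y[2] = 1*-1 = -1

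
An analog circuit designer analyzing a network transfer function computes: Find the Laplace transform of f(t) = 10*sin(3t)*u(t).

Standard pair: sin(wt)*u(t) <-> w/(s^2+w^2)
With w = 3: L{10*sin(3t)*u(t)} = 30/(s^2+9)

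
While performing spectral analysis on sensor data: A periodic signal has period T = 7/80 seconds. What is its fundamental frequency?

The fundamental frequency is the reciprocal of the period.
f = 1/T = 1/(7/80) = 80/7 Hz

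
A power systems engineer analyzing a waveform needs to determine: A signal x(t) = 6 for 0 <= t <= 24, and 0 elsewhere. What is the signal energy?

Energy = integral of |x(t)|^2 dt over the signal duration
= 6^2 * 24 = 36 * 24 = 864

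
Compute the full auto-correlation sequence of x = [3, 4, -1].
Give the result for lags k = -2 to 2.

r_xx[k] = sum_m x[m]*x[m+k], indexed from 0, for k = -2 to 2:
  r_xx[-2] = x[2]*x[0] = -3
  r_xx[-1] = x[1]*x[0] + x[2]*x[1] = 8
  r_xx[0] = x[0]*x[0] + x[1]*x[1] + x[2]*x[2] = 26
  r_xx[1] = x[0]*x[1] + x[1]*x[2] = 8
  r_xx[2] = x[0]*x[2] = -3
r_xx = [-3, 8, 26, 8, -3]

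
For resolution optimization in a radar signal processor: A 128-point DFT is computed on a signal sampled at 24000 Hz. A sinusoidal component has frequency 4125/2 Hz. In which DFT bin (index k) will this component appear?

DFT frequency resolution = f_s/N = 24000/128 = 375/2 Hz
Bin index k = f_signal / resolution = 4125/2 / 375/2 = 11
The signal frequency 4125/2 Hz falls in DFT bin k = 11.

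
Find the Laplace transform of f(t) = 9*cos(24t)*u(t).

Standard pair: cos(wt)*u(t) <-> s/(s^2+w^2)
With w = 24: L{9*cos(24t)*u(t)} = 9s/(s^2+576)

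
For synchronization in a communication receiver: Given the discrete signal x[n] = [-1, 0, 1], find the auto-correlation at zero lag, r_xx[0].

The auto-correlation at zero lag r_xx[0] equals the signal energy.
r_xx[0] = sum of x[n]^2 = (-1)^2 + 0^2 + 1^2
= 1 + 0 + 1 = 2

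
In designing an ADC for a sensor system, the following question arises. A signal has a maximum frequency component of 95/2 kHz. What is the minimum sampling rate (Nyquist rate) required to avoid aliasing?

By the Nyquist-Shannon sampling theorem,
the minimum sampling rate (Nyquist rate) must be at least 2 * f_max.
Nyquist rate = 2 * 95/2 kHz = 95 kHz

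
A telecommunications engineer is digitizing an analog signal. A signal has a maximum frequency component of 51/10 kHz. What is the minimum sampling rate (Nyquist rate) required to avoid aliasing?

By the Nyquist-Shannon sampling theorem,
the minimum sampling rate (Nyquist rate) must be at least 2 * f_max.
Nyquist rate = 2 * 51/10 kHz = 51/5 kHz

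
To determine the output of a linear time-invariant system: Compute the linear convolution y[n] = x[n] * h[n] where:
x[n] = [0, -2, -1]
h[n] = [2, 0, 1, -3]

y[n] = sum_k x[k]*h[n-k]. Output length = len(x) + len(h) - 1 = 3 + 4 - 1 = 6.
y[0] = 0*2 = 0
y[1] = -2*2 + 0*0 = -4
y[2] = -1*2 + -2*0 + 0*1 = -2
y[3] = -1*0 + -2*1 + 0*-3 = -2
y[4] = -1*1 + -2*-3 = 5
y[5] = -1*-3 = 3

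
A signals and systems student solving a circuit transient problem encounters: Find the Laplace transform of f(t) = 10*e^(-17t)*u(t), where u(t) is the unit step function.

Standard Laplace transform pair:
e^(-at)*u(t) <-> 1/(s+a)
With a = 17: L{10*e^(-17t)*u(t)} = 10/(s+17), ROC: Re(s) > -17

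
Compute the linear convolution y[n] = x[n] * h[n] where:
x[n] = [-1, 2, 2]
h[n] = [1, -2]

y[n] = sum_k x[k]*h[n-k]. Output length = len(x) + len(h) - 1 = 3 + 2 - 1 = 4.
y[0] = -1*1 = -1
y[1] = 2*1 + -1*-2 = 4
y[2] = 2*1 + 2*-2 = -2
y[3] = 2*-2 = -4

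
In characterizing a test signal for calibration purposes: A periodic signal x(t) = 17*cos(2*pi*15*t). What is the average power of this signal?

Average power of A*cos(wt) is A^2/2.
P = 17^2 / 2 = 289/2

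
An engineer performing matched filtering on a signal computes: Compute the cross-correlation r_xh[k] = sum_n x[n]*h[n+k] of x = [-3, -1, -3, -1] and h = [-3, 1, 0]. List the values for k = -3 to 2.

Both sequences indexed from 0 and zero outside their support.
Lags with overlap: k = -3 to 2.
  r_xh[-3] = x[3]*h[0] = 3
  r_xh[-2] = x[2]*h[0] + x[3]*h[1] = 8
  r_xh[-1] = x[1]*h[0] + x[2]*h[1] + x[3]*h[2] = 0
  r_xh[0] = x[0]*h[0] + x[1]*h[1] + x[2]*h[2] = 8
  r_xh[1] = x[0]*h[1] + x[1]*h[2] = -3
  r_xh[2] = x[0]*h[2] = 0
r_xh = [3, 8, 0, 8, -3, 0] (for k = -3, ..., 2)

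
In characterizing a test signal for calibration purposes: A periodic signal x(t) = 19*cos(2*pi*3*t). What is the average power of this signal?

Average power of A*cos(wt) is A^2/2.
P = 19^2 / 2 = 361/2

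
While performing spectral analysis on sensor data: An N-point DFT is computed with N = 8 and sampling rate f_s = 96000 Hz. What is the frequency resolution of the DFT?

DFT frequency resolution = f_s / N
= 96000 / 8 = 12000 Hz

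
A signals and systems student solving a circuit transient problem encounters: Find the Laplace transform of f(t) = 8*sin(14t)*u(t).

Standard pair: sin(wt)*u(t) <-> w/(s^2+w^2)
With w = 14: L{8*sin(14t)*u(t)} = 112/(s^2+196)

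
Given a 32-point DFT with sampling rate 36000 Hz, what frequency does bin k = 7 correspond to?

The frequency of DFT bin k is: f_k = k * f_s / N
f_7 = 7 * 36000 / 32 = 7875 Hz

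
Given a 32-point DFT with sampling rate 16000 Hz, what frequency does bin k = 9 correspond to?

The frequency of DFT bin k is: f_k = k * f_s / N
f_9 = 9 * 16000 / 32 = 4500 Hz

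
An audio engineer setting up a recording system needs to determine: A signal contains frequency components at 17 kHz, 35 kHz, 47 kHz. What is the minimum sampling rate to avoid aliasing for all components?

The highest frequency component is f_max = 47 kHz.
Nyquist rate = 2 * f_max = 2 * 47 kHz = 94 kHz.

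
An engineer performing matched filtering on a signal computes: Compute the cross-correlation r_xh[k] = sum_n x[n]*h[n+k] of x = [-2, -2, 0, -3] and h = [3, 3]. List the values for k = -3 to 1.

Both sequences indexed from 0 and zero outside their support.
Lags with overlap: k = -3 to 1.
  r_xh[-3] = x[3]*h[0] = -9
  r_xh[-2] = x[2]*h[0] + x[3]*h[1] = -9
  r_xh[-1] = x[1]*h[0] + x[2]*h[1] = -6
  r_xh[0] = x[0]*h[0] + x[1]*h[1] = -12
  r_xh[1] = x[0]*h[1] = -6
r_xh = [-9, -9, -6, -12, -6] (for k = -3, ..., 1)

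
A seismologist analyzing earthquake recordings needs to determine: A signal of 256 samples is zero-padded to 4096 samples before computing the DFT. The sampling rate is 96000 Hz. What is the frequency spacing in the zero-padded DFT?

Original DFT: N = 256, resolution = f_s/N = 96000/256 = 375 Hz
Zero-padded DFT: N = 4096, resolution = f_s/N = 96000/4096 = 375/16 Hz
Zero-padding interpolates the spectrum (finer frequency grid)
but does NOT improve the true spectral resolution (ability to resolve close frequencies).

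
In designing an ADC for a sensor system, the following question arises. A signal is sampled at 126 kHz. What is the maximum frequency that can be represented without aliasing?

The maximum frequency that can be represented without aliasing
is the Nyquist frequency: f_max = f_s / 2 = 126 kHz / 2 = 63 kHz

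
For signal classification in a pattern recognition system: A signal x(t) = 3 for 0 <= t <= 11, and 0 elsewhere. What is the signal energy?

Energy = integral of |x(t)|^2 dt over the signal duration
= 3^2 * 11 = 9 * 11 = 99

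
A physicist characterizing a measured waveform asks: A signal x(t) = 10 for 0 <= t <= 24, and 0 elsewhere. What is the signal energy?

Energy = integral of |x(t)|^2 dt over the signal duration
= 10^2 * 24 = 100 * 24 = 2400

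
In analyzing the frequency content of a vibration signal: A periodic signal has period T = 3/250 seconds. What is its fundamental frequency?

The fundamental frequency is the reciprocal of the period.
f = 1/T = 1/(3/250) = 250/3 Hz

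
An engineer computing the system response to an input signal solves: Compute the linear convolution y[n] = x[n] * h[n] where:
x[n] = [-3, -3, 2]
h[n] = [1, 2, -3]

y[n] = sum_k x[k]*h[n-k]. Output length = len(x) + len(h) - 1 = 3 + 3 - 1 = 5.
y[0] = -3*1 = -3
y[1] = -3*1 + -3*2 = -9
y[2] = 2*1 + -3*2 + -3*-3 = 5
y[3] = 2*2 + -3*-3 = 13
y[4] = 2*-3 = -6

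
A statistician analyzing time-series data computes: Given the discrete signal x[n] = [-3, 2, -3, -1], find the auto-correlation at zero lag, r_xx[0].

The auto-correlation at zero lag r_xx[0] equals the signal energy.
r_xx[0] = sum of x[n]^2 = (-3)^2 + 2^2 + (-3)^2 + (-1)^2
= 9 + 4 + 9 + 1 = 23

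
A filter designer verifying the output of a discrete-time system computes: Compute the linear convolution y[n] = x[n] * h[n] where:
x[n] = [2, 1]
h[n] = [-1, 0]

y[n] = sum_k x[k]*h[n-k]. Output length = len(x) + len(h) - 1 = 2 + 2 - 1 = 3.
y[0] = 2*-1 = -2
y[1] = 1*-1 + 2*0 = -1
y[2] = 1*0 = 0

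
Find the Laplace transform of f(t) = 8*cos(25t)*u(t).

Standard pair: cos(wt)*u(t) <-> s/(s^2+w^2)
With w = 25: L{8*cos(25t)*u(t)} = 8s/(s^2+625)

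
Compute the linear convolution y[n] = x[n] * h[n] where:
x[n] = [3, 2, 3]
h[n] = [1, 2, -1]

y[n] = sum_k x[k]*h[n-k]. Output length = len(x) + len(h) - 1 = 3 + 3 - 1 = 5.
y[0] = 3*1 = 3
y[1] = 2*1 + 3*2 = 8
y[2] = 3*1 + 2*2 + 3*-1 = 4
y[3] = 3*2 + 2*-1 = 4
y[4] = 3*-1 = -3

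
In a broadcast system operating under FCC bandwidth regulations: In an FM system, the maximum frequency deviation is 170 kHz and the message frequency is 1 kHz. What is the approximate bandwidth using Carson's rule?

Carson's rule: BW = 2*(delta_f + f_m)
= 2*(170 + 1) kHz = 342 kHz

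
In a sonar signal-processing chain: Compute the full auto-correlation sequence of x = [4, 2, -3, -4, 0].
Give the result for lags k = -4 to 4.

r_xx[k] = sum_m x[m]*x[m+k], indexed from 0, for k = -4 to 4:
  r_xx[-4] = x[4]*x[0] = 0
  r_xx[-3] = x[3]*x[0] + x[4]*x[1] = -16
  r_xx[-2] = x[2]*x[0] + x[3]*x[1] + x[4]*x[2] = -20
  r_xx[-1] = x[1]*x[0] + x[2]*x[1] + x[3]*x[2] + x[4]*x[3] = 14
  r_xx[0] = x[0]*x[0] + x[1]*x[1] + x[2]*x[2] + x[3]*x[3] + x[4]*x[4] = 45
  r_xx[1] = x[0]*x[1] + x[1]*x[2] + x[2]*x[3] + x[3]*x[4] = 14
  r_xx[2] = x[0]*x[2] + x[1]*x[3] + x[2]*x[4] = -20
  r_xx[3] = x[0]*x[3] + x[1]*x[4] = -16
  r_xx[4] = x[0]*x[4] = 0
r_xx = [0, -16, -20, 14, 45, 14, -20, -16, 0]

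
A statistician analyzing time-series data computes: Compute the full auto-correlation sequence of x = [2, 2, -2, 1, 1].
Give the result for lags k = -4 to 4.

r_xx[k] = sum_m x[m]*x[m+k], indexed from 0, for k = -4 to 4:
  r_xx[-4] = x[4]*x[0] = 2
  r_xx[-3] = x[3]*x[0] + x[4]*x[1] = 4
  r_xx[-2] = x[2]*x[0] + x[3]*x[1] + x[4]*x[2] = -4
  r_xx[-1] = x[1]*x[0] + x[2]*x[1] + x[3]*x[2] + x[4]*x[3] = -1
  r_xx[0] = x[0]*x[0] + x[1]*x[1] + x[2]*x[2] + x[3]*x[3] + x[4]*x[4] = 14
  r_xx[1] = x[0]*x[1] + x[1]*x[2] + x[2]*x[3] + x[3]*x[4] = -1
  r_xx[2] = x[0]*x[2] + x[1]*x[3] + x[2]*x[4] = -4
  r_xx[3] = x[0]*x[3] + x[1]*x[4] = 4
  r_xx[4] = x[0]*x[4] = 2
r_xx = [2, 4, -4, -1, 14, -1, -4, 4, 2]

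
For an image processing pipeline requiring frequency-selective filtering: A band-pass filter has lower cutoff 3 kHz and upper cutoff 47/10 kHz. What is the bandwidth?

Bandwidth = f_high - f_low
= 47/10 kHz - 3 kHz = 17/10 kHz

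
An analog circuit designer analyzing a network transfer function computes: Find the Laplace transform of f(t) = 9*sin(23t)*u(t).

Standard pair: sin(wt)*u(t) <-> w/(s^2+w^2)
With w = 23: L{9*sin(23t)*u(t)} = 207/(s^2+529)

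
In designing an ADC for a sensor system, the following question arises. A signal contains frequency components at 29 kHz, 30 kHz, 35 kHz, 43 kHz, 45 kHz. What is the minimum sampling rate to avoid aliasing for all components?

The highest frequency component is f_max = 45 kHz.
Nyquist rate = 2 * f_max = 2 * 45 kHz = 90 kHz.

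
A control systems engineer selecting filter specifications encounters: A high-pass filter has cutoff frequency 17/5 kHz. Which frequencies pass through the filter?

A high-pass filter passes all frequencies above the cutoff frequency 17/5 kHz and attenuates lower frequencies.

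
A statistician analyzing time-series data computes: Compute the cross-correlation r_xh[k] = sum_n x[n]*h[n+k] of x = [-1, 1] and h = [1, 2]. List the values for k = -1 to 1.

Both sequences indexed from 0 and zero outside their support.
Lags with overlap: k = -1 to 1.
  r_xh[-1] = x[1]*h[0] = 1
  r_xh[0] = x[0]*h[0] + x[1]*h[1] = 1
  r_xh[1] = x[0]*h[1] = -2
r_xh = [1, 1, -2] (for k = -1, ..., 1)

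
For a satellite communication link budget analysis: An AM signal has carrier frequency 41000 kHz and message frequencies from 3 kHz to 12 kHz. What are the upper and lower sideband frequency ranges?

Upper sideband (USB) = fc + [fm_low, fm_high] = 41000 + [3, 12] = [41003, 41012] kHz
Lower sideband (LSB) = fc - [fm_high, fm_low] = 41000 - [12, 3] = [40988, 40997] kHz
Total occupied spectrum: 40988 kHz to 41012 kHz (plus carrier at 41000 kHz)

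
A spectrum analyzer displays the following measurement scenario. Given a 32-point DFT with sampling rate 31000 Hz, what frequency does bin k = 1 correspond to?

The frequency of DFT bin k is: f_k = k * f_s / N
f_1 = 1 * 31000 / 32 = 3875/4 Hz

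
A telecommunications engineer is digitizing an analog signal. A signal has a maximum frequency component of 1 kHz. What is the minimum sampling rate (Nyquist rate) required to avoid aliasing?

By the Nyquist-Shannon sampling theorem,
the minimum sampling rate (Nyquist rate) must be at least 2 * f_max.
Nyquist rate = 2 * 1 kHz = 2 kHz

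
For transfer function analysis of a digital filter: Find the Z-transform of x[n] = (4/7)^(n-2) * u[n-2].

Time-shifting property: if X(z) = Z{x[n]}, then Z{x[n-d]} = z^(-d) * X(z)
X(z) = z/(z - 4/7) for x[n] = (4/7)^n * u[n]
Z{x[n-2]} = z^(-2) * z/(z - 4/7) = z^(-1)/(z - 4/7)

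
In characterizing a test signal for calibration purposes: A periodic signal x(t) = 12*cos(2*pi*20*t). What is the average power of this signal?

Average power of A*cos(wt) is A^2/2.
P = 12^2 / 2 = 144/2 = 72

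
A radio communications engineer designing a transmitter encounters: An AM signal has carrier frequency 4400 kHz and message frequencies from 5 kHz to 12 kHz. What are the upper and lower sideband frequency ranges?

Upper sideband (USB) = fc + [fm_low, fm_high] = 4400 + [5, 12] = [4405, 4412] kHz
Lower sideband (LSB) = fc - [fm_high, fm_low] = 4400 - [12, 5] = [4388, 4395] kHz
Total occupied spectrum: 4388 kHz to 4412 kHz (plus carrier at 4400 kHz)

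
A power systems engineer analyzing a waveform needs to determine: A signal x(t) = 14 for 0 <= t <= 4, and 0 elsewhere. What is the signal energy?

Energy = integral of |x(t)|^2 dt over the signal duration
= 14^2 * 4 = 196 * 4 = 784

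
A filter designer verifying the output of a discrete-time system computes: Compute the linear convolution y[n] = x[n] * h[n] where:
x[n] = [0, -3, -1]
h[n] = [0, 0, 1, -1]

y[n] = sum_k x[k]*h[n-k]. Output length = len(x) + len(h) - 1 = 3 + 4 - 1 = 6.
y[0] = 0*0 = 0
y[1] = -3*0 + 0*0 = 0
y[2] = -1*0 + -3*0 + 0*1 = 0
y[3] = -1*0 + -3*1 + 0*-1 = -3
y[4] = -1*1 + -3*-1 = 2
y[5] = -1*-1 = 1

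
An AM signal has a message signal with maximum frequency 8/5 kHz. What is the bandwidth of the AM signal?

In AM (double-sideband), the bandwidth is twice the message frequency.
BW = 2 * f_m = 2 * 8/5 kHz = 16/5 kHz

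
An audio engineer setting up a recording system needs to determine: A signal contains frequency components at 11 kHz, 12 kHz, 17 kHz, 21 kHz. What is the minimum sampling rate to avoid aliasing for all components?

The highest frequency component is f_max = 21 kHz.
Nyquist rate = 2 * f_max = 2 * 21 kHz = 42 kHz.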